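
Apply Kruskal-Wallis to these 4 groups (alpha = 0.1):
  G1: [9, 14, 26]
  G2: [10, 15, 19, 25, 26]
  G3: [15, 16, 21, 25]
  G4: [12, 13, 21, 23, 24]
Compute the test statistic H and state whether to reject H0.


Step 1: Combine all N = 17 observations and assign midranks.
sorted (value, group, rank): (9,G1,1), (10,G2,2), (12,G4,3), (13,G4,4), (14,G1,5), (15,G2,6.5), (15,G3,6.5), (16,G3,8), (19,G2,9), (21,G3,10.5), (21,G4,10.5), (23,G4,12), (24,G4,13), (25,G2,14.5), (25,G3,14.5), (26,G1,16.5), (26,G2,16.5)
Step 2: Sum ranks within each group.
R_1 = 22.5 (n_1 = 3)
R_2 = 48.5 (n_2 = 5)
R_3 = 39.5 (n_3 = 4)
R_4 = 42.5 (n_4 = 5)
Step 3: H = 12/(N(N+1)) * sum(R_i^2/n_i) - 3(N+1)
     = 12/(17*18) * (22.5^2/3 + 48.5^2/5 + 39.5^2/4 + 42.5^2/5) - 3*18
     = 0.039216 * 1390.51 - 54
     = 0.529902.
Step 4: Ties present; correction factor C = 1 - 24/(17^3 - 17) = 0.995098. Corrected H = 0.529902 / 0.995098 = 0.532512.
Step 5: Under H0, H ~ chi^2(3); p-value = 0.911693.
Step 6: alpha = 0.1. fail to reject H0.

H = 0.5325, df = 3, p = 0.911693, fail to reject H0.


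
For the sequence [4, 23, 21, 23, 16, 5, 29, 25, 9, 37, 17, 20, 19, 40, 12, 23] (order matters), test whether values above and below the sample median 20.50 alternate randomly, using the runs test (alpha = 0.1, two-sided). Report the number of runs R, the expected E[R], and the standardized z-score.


Step 1: Compute median = 20.50; label A = above, B = below.
Labels in order: BAAABBAABABBBABA  (n_A = 8, n_B = 8)
Step 2: Count runs R = 10.
Step 3: Under H0 (random ordering), E[R] = 2*n_A*n_B/(n_A+n_B) + 1 = 2*8*8/16 + 1 = 9.0000.
        Var[R] = 2*n_A*n_B*(2*n_A*n_B - n_A - n_B) / ((n_A+n_B)^2 * (n_A+n_B-1)) = 14336/3840 = 3.7333.
        SD[R] = 1.9322.
Step 4: Continuity-corrected z = (R - 0.5 - E[R]) / SD[R] = (10 - 0.5 - 9.0000) / 1.9322 = 0.2588.
Step 5: Two-sided p-value via normal approximation = 2*(1 - Phi(|z|)) = 0.795809.
Step 6: alpha = 0.1. fail to reject H0.

R = 10, z = 0.2588, p = 0.795809, fail to reject H0.


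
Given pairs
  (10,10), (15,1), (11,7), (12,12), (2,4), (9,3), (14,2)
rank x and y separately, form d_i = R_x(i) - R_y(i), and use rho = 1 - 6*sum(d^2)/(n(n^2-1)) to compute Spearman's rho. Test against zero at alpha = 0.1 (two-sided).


Step 1: Rank x and y separately (midranks; no ties here).
rank(x): 10->3, 15->7, 11->4, 12->5, 2->1, 9->2, 14->6
rank(y): 10->6, 1->1, 7->5, 12->7, 4->4, 3->3, 2->2
Step 2: d_i = R_x(i) - R_y(i); compute d_i^2.
  (3-6)^2=9, (7-1)^2=36, (4-5)^2=1, (5-7)^2=4, (1-4)^2=9, (2-3)^2=1, (6-2)^2=16
sum(d^2) = 76.
Step 3: rho = 1 - 6*76 / (7*(7^2 - 1)) = 1 - 456/336 = -0.357143.
Step 4: Under H0, t = rho * sqrt((n-2)/(1-rho^2)) = -0.8550 ~ t(5).
Step 5: Two-sided p-value from the t-distribution with 5 df = 0.431611.
Step 6: alpha = 0.1. fail to reject H0.

rho = -0.3571, p = 0.431611, fail to reject H0 at alpha = 0.1.


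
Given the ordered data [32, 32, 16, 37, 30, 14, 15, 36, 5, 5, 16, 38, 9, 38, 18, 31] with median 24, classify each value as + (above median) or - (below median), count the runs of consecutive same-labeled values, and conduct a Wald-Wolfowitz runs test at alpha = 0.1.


Step 1: Compute median = 24; label A = above, B = below.
Labels in order: AABAABBABBBABABA  (n_A = 8, n_B = 8)
Step 2: Count runs R = 11.
Step 3: Under H0 (random ordering), E[R] = 2*n_A*n_B/(n_A+n_B) + 1 = 2*8*8/16 + 1 = 9.0000.
        Var[R] = 2*n_A*n_B*(2*n_A*n_B - n_A - n_B) / ((n_A+n_B)^2 * (n_A+n_B-1)) = 14336/3840 = 3.7333.
        SD[R] = 1.9322.
Step 4: Continuity-corrected z = (R - 0.5 - E[R]) / SD[R] = (11 - 0.5 - 9.0000) / 1.9322 = 0.7763.
Step 5: Two-sided p-value via normal approximation = 2*(1 - Phi(|z|)) = 0.437558.
Step 6: alpha = 0.1. fail to reject H0.

R = 11, z = 0.7763, p = 0.437558, fail to reject H0.


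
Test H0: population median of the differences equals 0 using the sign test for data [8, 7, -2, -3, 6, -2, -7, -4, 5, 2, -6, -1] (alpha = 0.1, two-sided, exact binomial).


Step 1: Discard zero differences. Original n = 12; n_eff = number of nonzero differences = 12.
Nonzero differences (with sign): +8, +7, -2, -3, +6, -2, -7, -4, +5, +2, -6, -1
Step 2: Count signs: positive = 5, negative = 7.
Step 3: Under H0: P(positive) = 0.5, so the number of positives S ~ Bin(12, 0.5).
Step 4: Two-sided exact p-value = sum of Bin(12,0.5) probabilities at or below the observed probability = 0.774414.
Step 5: alpha = 0.1. fail to reject H0.

n_eff = 12, pos = 5, neg = 7, p = 0.774414, fail to reject H0.


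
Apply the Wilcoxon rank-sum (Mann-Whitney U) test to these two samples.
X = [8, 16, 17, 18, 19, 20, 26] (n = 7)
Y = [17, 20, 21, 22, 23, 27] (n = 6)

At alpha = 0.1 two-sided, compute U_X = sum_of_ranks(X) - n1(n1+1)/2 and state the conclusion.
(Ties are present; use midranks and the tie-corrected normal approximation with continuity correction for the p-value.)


Step 1: Combine and sort all 13 observations; assign midranks.
sorted (value, group): (8,X), (16,X), (17,X), (17,Y), (18,X), (19,X), (20,X), (20,Y), (21,Y), (22,Y), (23,Y), (26,X), (27,Y)
ranks: 8->1, 16->2, 17->3.5, 17->3.5, 18->5, 19->6, 20->7.5, 20->7.5, 21->9, 22->10, 23->11, 26->12, 27->13
Step 2: Rank sum for X: R1 = 1 + 2 + 3.5 + 5 + 6 + 7.5 + 12 = 37.
Step 3: U_X = R1 - n1(n1+1)/2 = 37 - 7*8/2 = 37 - 28 = 9.
       U_Y = n1*n2 - U_X = 42 - 9 = 33.
Step 4: Ties are present, so use the tie-corrected normal approximation (with continuity correction) for the p-value.
Step 5: p-value = 0.099478; compare to alpha = 0.1. reject H0.

U_X = 9, p = 0.099478, reject H0 at alpha = 0.1.


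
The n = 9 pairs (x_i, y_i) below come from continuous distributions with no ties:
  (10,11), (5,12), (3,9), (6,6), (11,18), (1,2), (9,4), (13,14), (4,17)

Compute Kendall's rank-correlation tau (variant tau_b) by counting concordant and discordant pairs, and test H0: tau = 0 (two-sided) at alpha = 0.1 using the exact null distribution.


Step 1: Enumerate the 36 unordered pairs (i,j) with i<j and classify each by sign(x_j-x_i) * sign(y_j-y_i).
  (1,2):dx=-5,dy=+1->D; (1,3):dx=-7,dy=-2->C; (1,4):dx=-4,dy=-5->C; (1,5):dx=+1,dy=+7->C
  (1,6):dx=-9,dy=-9->C; (1,7):dx=-1,dy=-7->C; (1,8):dx=+3,dy=+3->C; (1,9):dx=-6,dy=+6->D
  (2,3):dx=-2,dy=-3->C; (2,4):dx=+1,dy=-6->D; (2,5):dx=+6,dy=+6->C; (2,6):dx=-4,dy=-10->C
  (2,7):dx=+4,dy=-8->D; (2,8):dx=+8,dy=+2->C; (2,9):dx=-1,dy=+5->D; (3,4):dx=+3,dy=-3->D
  (3,5):dx=+8,dy=+9->C; (3,6):dx=-2,dy=-7->C; (3,7):dx=+6,dy=-5->D; (3,8):dx=+10,dy=+5->C
  (3,9):dx=+1,dy=+8->C; (4,5):dx=+5,dy=+12->C; (4,6):dx=-5,dy=-4->C; (4,7):dx=+3,dy=-2->D
  (4,8):dx=+7,dy=+8->C; (4,9):dx=-2,dy=+11->D; (5,6):dx=-10,dy=-16->C; (5,7):dx=-2,dy=-14->C
  (5,8):dx=+2,dy=-4->D; (5,9):dx=-7,dy=-1->C; (6,7):dx=+8,dy=+2->C; (6,8):dx=+12,dy=+12->C
  (6,9):dx=+3,dy=+15->C; (7,8):dx=+4,dy=+10->C; (7,9):dx=-5,dy=+13->D; (8,9):dx=-9,dy=+3->D
Step 2: C = 24, D = 12, total pairs = 36.
Step 3: tau = (C - D)/(n(n-1)/2) = (24 - 12)/36 = 0.333333.
Step 4: Exact two-sided p-value (enumerate n! = 362880 permutations of y under H0): p = 0.259518.
Step 5: alpha = 0.1. fail to reject H0.

tau_b = 0.3333 (C=24, D=12), p = 0.259518, fail to reject H0.


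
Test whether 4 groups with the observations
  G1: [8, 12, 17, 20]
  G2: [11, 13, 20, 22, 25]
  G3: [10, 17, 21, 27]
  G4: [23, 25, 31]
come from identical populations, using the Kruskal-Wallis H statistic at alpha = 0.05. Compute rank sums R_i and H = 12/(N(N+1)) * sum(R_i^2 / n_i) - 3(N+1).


Step 1: Combine all N = 16 observations and assign midranks.
sorted (value, group, rank): (8,G1,1), (10,G3,2), (11,G2,3), (12,G1,4), (13,G2,5), (17,G1,6.5), (17,G3,6.5), (20,G1,8.5), (20,G2,8.5), (21,G3,10), (22,G2,11), (23,G4,12), (25,G2,13.5), (25,G4,13.5), (27,G3,15), (31,G4,16)
Step 2: Sum ranks within each group.
R_1 = 20 (n_1 = 4)
R_2 = 41 (n_2 = 5)
R_3 = 33.5 (n_3 = 4)
R_4 = 41.5 (n_4 = 3)
Step 3: H = 12/(N(N+1)) * sum(R_i^2/n_i) - 3(N+1)
     = 12/(16*17) * (20^2/4 + 41^2/5 + 33.5^2/4 + 41.5^2/3) - 3*17
     = 0.044118 * 1290.85 - 51
     = 5.949081.
Step 4: Ties present; correction factor C = 1 - 18/(16^3 - 16) = 0.995588. Corrected H = 5.949081 / 0.995588 = 5.975443.
Step 5: Under H0, H ~ chi^2(3); p-value = 0.112811.
Step 6: alpha = 0.05. fail to reject H0.

H = 5.9754, df = 3, p = 0.112811, fail to reject H0.


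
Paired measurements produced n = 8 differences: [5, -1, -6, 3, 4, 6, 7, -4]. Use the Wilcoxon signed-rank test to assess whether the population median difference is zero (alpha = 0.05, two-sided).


Step 1: Drop any zero differences (none here) and take |d_i|.
|d| = [5, 1, 6, 3, 4, 6, 7, 4]
Step 2: Midrank |d_i| (ties get averaged ranks).
ranks: |5|->5, |1|->1, |6|->6.5, |3|->2, |4|->3.5, |6|->6.5, |7|->8, |4|->3.5
Step 3: Attach original signs; sum ranks with positive sign and with negative sign.
W+ = 5 + 2 + 3.5 + 6.5 + 8 = 25
W- = 1 + 6.5 + 3.5 = 11
(Check: W+ + W- = 36 should equal n(n+1)/2 = 36.)
Step 4: Test statistic W = min(W+, W-) = 11.
Step 5: Ties in |d|, so use the tie-corrected normal approximation.
        E[W] = n(n+1)/4 = 8*9/4 = 18.
        Tie groups: |d|=4 (t=2), |d|=6 (t=2); sum(t^3 - t) = 12.
        Var[W] = n(n+1)(2n+1)/24 - sum(t^3-t)/48 = 1224/24 - 12/48 = 50.75.
        z = (W - E[W]) / sqrt(Var[W]) = (11 - 18) / 7.1239 = -0.9826.
        Two-sided p = 2*Phi(z) = 0.325801.
Step 6: alpha = 0.05. fail to reject H0.

W+ = 25, W- = 11, W = min = 11, p = 0.325801, fail to reject H0.


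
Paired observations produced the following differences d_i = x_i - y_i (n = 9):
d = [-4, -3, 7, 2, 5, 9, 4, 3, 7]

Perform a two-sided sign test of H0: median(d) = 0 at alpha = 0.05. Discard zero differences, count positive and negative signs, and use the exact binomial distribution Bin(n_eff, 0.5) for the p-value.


Step 1: Discard zero differences. Original n = 9; n_eff = number of nonzero differences = 9.
Nonzero differences (with sign): -4, -3, +7, +2, +5, +9, +4, +3, +7
Step 2: Count signs: positive = 7, negative = 2.
Step 3: Under H0: P(positive) = 0.5, so the number of positives S ~ Bin(9, 0.5).
Step 4: Two-sided exact p-value = sum of Bin(9,0.5) probabilities at or below the observed probability = 0.179688.
Step 5: alpha = 0.05. fail to reject H0.

n_eff = 9, pos = 7, neg = 2, p = 0.179688, fail to reject H0.


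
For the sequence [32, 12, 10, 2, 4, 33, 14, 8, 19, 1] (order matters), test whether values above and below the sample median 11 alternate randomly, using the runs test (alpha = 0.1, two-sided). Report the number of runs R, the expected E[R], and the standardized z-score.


Step 1: Compute median = 11; label A = above, B = below.
Labels in order: AABBBAABAB  (n_A = 5, n_B = 5)
Step 2: Count runs R = 6.
Step 3: Under H0 (random ordering), E[R] = 2*n_A*n_B/(n_A+n_B) + 1 = 2*5*5/10 + 1 = 6.0000.
        Var[R] = 2*n_A*n_B*(2*n_A*n_B - n_A - n_B) / ((n_A+n_B)^2 * (n_A+n_B-1)) = 2000/900 = 2.2222.
        SD[R] = 1.4907.
Step 4: R = E[R], so z = 0 with no continuity correction.
Step 5: Two-sided p-value via normal approximation = 2*(1 - Phi(|z|)) = 1.000000.
Step 6: alpha = 0.1. fail to reject H0.

R = 6, z = 0.0000, p = 1.000000, fail to reject H0.


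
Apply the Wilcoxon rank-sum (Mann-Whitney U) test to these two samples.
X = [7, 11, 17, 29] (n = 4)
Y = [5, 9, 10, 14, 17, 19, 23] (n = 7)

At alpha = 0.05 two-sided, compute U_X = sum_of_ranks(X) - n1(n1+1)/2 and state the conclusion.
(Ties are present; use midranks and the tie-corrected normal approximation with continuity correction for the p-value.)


Step 1: Combine and sort all 11 observations; assign midranks.
sorted (value, group): (5,Y), (7,X), (9,Y), (10,Y), (11,X), (14,Y), (17,X), (17,Y), (19,Y), (23,Y), (29,X)
ranks: 5->1, 7->2, 9->3, 10->4, 11->5, 14->6, 17->7.5, 17->7.5, 19->9, 23->10, 29->11
Step 2: Rank sum for X: R1 = 2 + 5 + 7.5 + 11 = 25.5.
Step 3: U_X = R1 - n1(n1+1)/2 = 25.5 - 4*5/2 = 25.5 - 10 = 15.5.
       U_Y = n1*n2 - U_X = 28 - 15.5 = 12.5.
Step 4: Ties are present, so use the tie-corrected normal approximation (with continuity correction) for the p-value.
Step 5: p-value = 0.849769; compare to alpha = 0.05. fail to reject H0.

U_X = 15.5, p = 0.849769, fail to reject H0 at alpha = 0.05.


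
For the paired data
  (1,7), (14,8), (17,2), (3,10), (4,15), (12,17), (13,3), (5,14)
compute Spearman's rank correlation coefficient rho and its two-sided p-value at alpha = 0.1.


Step 1: Rank x and y separately (midranks; no ties here).
rank(x): 1->1, 14->7, 17->8, 3->2, 4->3, 12->5, 13->6, 5->4
rank(y): 7->3, 8->4, 2->1, 10->5, 15->7, 17->8, 3->2, 14->6
Step 2: d_i = R_x(i) - R_y(i); compute d_i^2.
  (1-3)^2=4, (7-4)^2=9, (8-1)^2=49, (2-5)^2=9, (3-7)^2=16, (5-8)^2=9, (6-2)^2=16, (4-6)^2=4
sum(d^2) = 116.
Step 3: rho = 1 - 6*116 / (8*(8^2 - 1)) = 1 - 696/504 = -0.380952.
Step 4: Under H0, t = rho * sqrt((n-2)/(1-rho^2)) = -1.0092 ~ t(6).
Step 5: Two-sided p-value from the t-distribution with 6 df = 0.351813.
Step 6: alpha = 0.1. fail to reject H0.

rho = -0.3810, p = 0.351813, fail to reject H0 at alpha = 0.1.


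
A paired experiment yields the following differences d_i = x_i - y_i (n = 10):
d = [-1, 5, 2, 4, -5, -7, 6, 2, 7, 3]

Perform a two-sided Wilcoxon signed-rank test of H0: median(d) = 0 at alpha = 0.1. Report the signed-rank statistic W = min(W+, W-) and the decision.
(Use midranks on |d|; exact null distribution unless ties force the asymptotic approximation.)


Step 1: Drop any zero differences (none here) and take |d_i|.
|d| = [1, 5, 2, 4, 5, 7, 6, 2, 7, 3]
Step 2: Midrank |d_i| (ties get averaged ranks).
ranks: |1|->1, |5|->6.5, |2|->2.5, |4|->5, |5|->6.5, |7|->9.5, |6|->8, |2|->2.5, |7|->9.5, |3|->4
Step 3: Attach original signs; sum ranks with positive sign and with negative sign.
W+ = 6.5 + 2.5 + 5 + 8 + 2.5 + 9.5 + 4 = 38
W- = 1 + 6.5 + 9.5 = 17
(Check: W+ + W- = 55 should equal n(n+1)/2 = 55.)
Step 4: Test statistic W = min(W+, W-) = 17.
Step 5: Ties in |d|, so use the tie-corrected normal approximation.
        E[W] = n(n+1)/4 = 10*11/4 = 27.5.
        Tie groups: |d|=2 (t=2), |d|=5 (t=2), |d|=7 (t=2); sum(t^3 - t) = 18.
        Var[W] = n(n+1)(2n+1)/24 - sum(t^3-t)/48 = 2310/24 - 18/48 = 95.875.
        z = (W - E[W]) / sqrt(Var[W]) = (17 - 27.5) / 9.7916 = -1.0724.
        Two-sided p = 2*Phi(z) = 0.283563.
Step 6: alpha = 0.1. fail to reject H0.

W+ = 38, W- = 17, W = min = 17, p = 0.283563, fail to reject H0.


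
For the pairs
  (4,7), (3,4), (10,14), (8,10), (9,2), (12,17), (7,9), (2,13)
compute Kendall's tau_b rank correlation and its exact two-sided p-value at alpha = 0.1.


Step 1: Enumerate the 28 unordered pairs (i,j) with i<j and classify each by sign(x_j-x_i) * sign(y_j-y_i).
  (1,2):dx=-1,dy=-3->C; (1,3):dx=+6,dy=+7->C; (1,4):dx=+4,dy=+3->C; (1,5):dx=+5,dy=-5->D
  (1,6):dx=+8,dy=+10->C; (1,7):dx=+3,dy=+2->C; (1,8):dx=-2,dy=+6->D; (2,3):dx=+7,dy=+10->C
  (2,4):dx=+5,dy=+6->C; (2,5):dx=+6,dy=-2->D; (2,6):dx=+9,dy=+13->C; (2,7):dx=+4,dy=+5->C
  (2,8):dx=-1,dy=+9->D; (3,4):dx=-2,dy=-4->C; (3,5):dx=-1,dy=-12->C; (3,6):dx=+2,dy=+3->C
  (3,7):dx=-3,dy=-5->C; (3,8):dx=-8,dy=-1->C; (4,5):dx=+1,dy=-8->D; (4,6):dx=+4,dy=+7->C
  (4,7):dx=-1,dy=-1->C; (4,8):dx=-6,dy=+3->D; (5,6):dx=+3,dy=+15->C; (5,7):dx=-2,dy=+7->D
  (5,8):dx=-7,dy=+11->D; (6,7):dx=-5,dy=-8->C; (6,8):dx=-10,dy=-4->C; (7,8):dx=-5,dy=+4->D
Step 2: C = 19, D = 9, total pairs = 28.
Step 3: tau = (C - D)/(n(n-1)/2) = (19 - 9)/28 = 0.357143.
Step 4: Exact two-sided p-value (enumerate n! = 40320 permutations of y under H0): p = 0.275099.
Step 5: alpha = 0.1. fail to reject H0.

tau_b = 0.3571 (C=19, D=9), p = 0.275099, fail to reject H0.


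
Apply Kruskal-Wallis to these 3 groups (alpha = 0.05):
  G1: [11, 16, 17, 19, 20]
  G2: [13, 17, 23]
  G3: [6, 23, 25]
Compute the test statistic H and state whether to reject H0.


Step 1: Combine all N = 11 observations and assign midranks.
sorted (value, group, rank): (6,G3,1), (11,G1,2), (13,G2,3), (16,G1,4), (17,G1,5.5), (17,G2,5.5), (19,G1,7), (20,G1,8), (23,G2,9.5), (23,G3,9.5), (25,G3,11)
Step 2: Sum ranks within each group.
R_1 = 26.5 (n_1 = 5)
R_2 = 18 (n_2 = 3)
R_3 = 21.5 (n_3 = 3)
Step 3: H = 12/(N(N+1)) * sum(R_i^2/n_i) - 3(N+1)
     = 12/(11*12) * (26.5^2/5 + 18^2/3 + 21.5^2/3) - 3*12
     = 0.090909 * 402.533 - 36
     = 0.593939.
Step 4: Ties present; correction factor C = 1 - 12/(11^3 - 11) = 0.990909. Corrected H = 0.593939 / 0.990909 = 0.599388.
Step 5: Under H0, H ~ chi^2(2); p-value = 0.741045.
Step 6: alpha = 0.05. fail to reject H0.

H = 0.5994, df = 2, p = 0.741045, fail to reject H0.


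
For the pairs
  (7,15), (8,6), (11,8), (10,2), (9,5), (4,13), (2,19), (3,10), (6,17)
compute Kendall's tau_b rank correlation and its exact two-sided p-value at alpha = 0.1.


Step 1: Enumerate the 36 unordered pairs (i,j) with i<j and classify each by sign(x_j-x_i) * sign(y_j-y_i).
  (1,2):dx=+1,dy=-9->D; (1,3):dx=+4,dy=-7->D; (1,4):dx=+3,dy=-13->D; (1,5):dx=+2,dy=-10->D
  (1,6):dx=-3,dy=-2->C; (1,7):dx=-5,dy=+4->D; (1,8):dx=-4,dy=-5->C; (1,9):dx=-1,dy=+2->D
  (2,3):dx=+3,dy=+2->C; (2,4):dx=+2,dy=-4->D; (2,5):dx=+1,dy=-1->D; (2,6):dx=-4,dy=+7->D
  (2,7):dx=-6,dy=+13->D; (2,8):dx=-5,dy=+4->D; (2,9):dx=-2,dy=+11->D; (3,4):dx=-1,dy=-6->C
  (3,5):dx=-2,dy=-3->C; (3,6):dx=-7,dy=+5->D; (3,7):dx=-9,dy=+11->D; (3,8):dx=-8,dy=+2->D
  (3,9):dx=-5,dy=+9->D; (4,5):dx=-1,dy=+3->D; (4,6):dx=-6,dy=+11->D; (4,7):dx=-8,dy=+17->D
  (4,8):dx=-7,dy=+8->D; (4,9):dx=-4,dy=+15->D; (5,6):dx=-5,dy=+8->D; (5,7):dx=-7,dy=+14->D
  (5,8):dx=-6,dy=+5->D; (5,9):dx=-3,dy=+12->D; (6,7):dx=-2,dy=+6->D; (6,8):dx=-1,dy=-3->C
  (6,9):dx=+2,dy=+4->C; (7,8):dx=+1,dy=-9->D; (7,9):dx=+4,dy=-2->D; (8,9):dx=+3,dy=+7->C
Step 2: C = 8, D = 28, total pairs = 36.
Step 3: tau = (C - D)/(n(n-1)/2) = (8 - 28)/36 = -0.555556.
Step 4: Exact two-sided p-value (enumerate n! = 362880 permutations of y under H0): p = 0.044615.
Step 5: alpha = 0.1. reject H0.

tau_b = -0.5556 (C=8, D=28), p = 0.044615, reject H0.


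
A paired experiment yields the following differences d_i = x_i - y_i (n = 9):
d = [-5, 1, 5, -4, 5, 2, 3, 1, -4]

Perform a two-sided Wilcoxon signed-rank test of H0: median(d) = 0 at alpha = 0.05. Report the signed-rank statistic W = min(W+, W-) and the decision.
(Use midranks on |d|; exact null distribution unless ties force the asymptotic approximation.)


Step 1: Drop any zero differences (none here) and take |d_i|.
|d| = [5, 1, 5, 4, 5, 2, 3, 1, 4]
Step 2: Midrank |d_i| (ties get averaged ranks).
ranks: |5|->8, |1|->1.5, |5|->8, |4|->5.5, |5|->8, |2|->3, |3|->4, |1|->1.5, |4|->5.5
Step 3: Attach original signs; sum ranks with positive sign and with negative sign.
W+ = 1.5 + 8 + 8 + 3 + 4 + 1.5 = 26
W- = 8 + 5.5 + 5.5 = 19
(Check: W+ + W- = 45 should equal n(n+1)/2 = 45.)
Step 4: Test statistic W = min(W+, W-) = 19.
Step 5: Ties in |d|, so use the tie-corrected normal approximation.
        E[W] = n(n+1)/4 = 9*10/4 = 22.5.
        Tie groups: |d|=1 (t=2), |d|=4 (t=2), |d|=5 (t=3); sum(t^3 - t) = 36.
        Var[W] = n(n+1)(2n+1)/24 - sum(t^3-t)/48 = 1710/24 - 36/48 = 70.5.
        z = (W - E[W]) / sqrt(Var[W]) = (19 - 22.5) / 8.3964 = -0.4168.
        Two-sided p = 2*Phi(z) = 0.676793.
Step 6: alpha = 0.05. fail to reject H0.

W+ = 26, W- = 19, W = min = 19, p = 0.676793, fail to reject H0.


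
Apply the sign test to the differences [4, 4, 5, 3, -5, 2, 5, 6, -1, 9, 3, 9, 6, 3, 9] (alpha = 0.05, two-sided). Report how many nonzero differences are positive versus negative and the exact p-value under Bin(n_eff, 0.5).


Step 1: Discard zero differences. Original n = 15; n_eff = number of nonzero differences = 15.
Nonzero differences (with sign): +4, +4, +5, +3, -5, +2, +5, +6, -1, +9, +3, +9, +6, +3, +9
Step 2: Count signs: positive = 13, negative = 2.
Step 3: Under H0: P(positive) = 0.5, so the number of positives S ~ Bin(15, 0.5).
Step 4: Two-sided exact p-value = sum of Bin(15,0.5) probabilities at or below the observed probability = 0.007385.
Step 5: alpha = 0.05. reject H0.

n_eff = 15, pos = 13, neg = 2, p = 0.007385, reject H0.


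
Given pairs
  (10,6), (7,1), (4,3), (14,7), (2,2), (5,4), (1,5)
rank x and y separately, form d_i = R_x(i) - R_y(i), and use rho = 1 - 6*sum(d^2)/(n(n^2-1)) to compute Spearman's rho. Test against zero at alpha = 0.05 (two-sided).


Step 1: Rank x and y separately (midranks; no ties here).
rank(x): 10->6, 7->5, 4->3, 14->7, 2->2, 5->4, 1->1
rank(y): 6->6, 1->1, 3->3, 7->7, 2->2, 4->4, 5->5
Step 2: d_i = R_x(i) - R_y(i); compute d_i^2.
  (6-6)^2=0, (5-1)^2=16, (3-3)^2=0, (7-7)^2=0, (2-2)^2=0, (4-4)^2=0, (1-5)^2=16
sum(d^2) = 32.
Step 3: rho = 1 - 6*32 / (7*(7^2 - 1)) = 1 - 192/336 = 0.428571.
Step 4: Under H0, t = rho * sqrt((n-2)/(1-rho^2)) = 1.0607 ~ t(5).
Step 5: Two-sided p-value from the t-distribution with 5 df = 0.337368.
Step 6: alpha = 0.05. fail to reject H0.

rho = 0.4286, p = 0.337368, fail to reject H0 at alpha = 0.05.


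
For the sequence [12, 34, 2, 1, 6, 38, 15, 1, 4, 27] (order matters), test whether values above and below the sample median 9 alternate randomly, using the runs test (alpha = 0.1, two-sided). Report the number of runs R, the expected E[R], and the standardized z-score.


Step 1: Compute median = 9; label A = above, B = below.
Labels in order: AABBBAABBA  (n_A = 5, n_B = 5)
Step 2: Count runs R = 5.
Step 3: Under H0 (random ordering), E[R] = 2*n_A*n_B/(n_A+n_B) + 1 = 2*5*5/10 + 1 = 6.0000.
        Var[R] = 2*n_A*n_B*(2*n_A*n_B - n_A - n_B) / ((n_A+n_B)^2 * (n_A+n_B-1)) = 2000/900 = 2.2222.
        SD[R] = 1.4907.
Step 4: Continuity-corrected z = (R + 0.5 - E[R]) / SD[R] = (5 + 0.5 - 6.0000) / 1.4907 = -0.3354.
Step 5: Two-sided p-value via normal approximation = 2*(1 - Phi(|z|)) = 0.737316.
Step 6: alpha = 0.1. fail to reject H0.

R = 5, z = -0.3354, p = 0.737316, fail to reject H0.


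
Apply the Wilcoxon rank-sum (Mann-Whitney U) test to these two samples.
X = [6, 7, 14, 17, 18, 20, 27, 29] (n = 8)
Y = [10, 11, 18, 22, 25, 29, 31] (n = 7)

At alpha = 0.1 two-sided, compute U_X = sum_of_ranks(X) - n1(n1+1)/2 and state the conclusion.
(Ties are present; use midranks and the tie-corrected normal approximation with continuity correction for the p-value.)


Step 1: Combine and sort all 15 observations; assign midranks.
sorted (value, group): (6,X), (7,X), (10,Y), (11,Y), (14,X), (17,X), (18,X), (18,Y), (20,X), (22,Y), (25,Y), (27,X), (29,X), (29,Y), (31,Y)
ranks: 6->1, 7->2, 10->3, 11->4, 14->5, 17->6, 18->7.5, 18->7.5, 20->9, 22->10, 25->11, 27->12, 29->13.5, 29->13.5, 31->15
Step 2: Rank sum for X: R1 = 1 + 2 + 5 + 6 + 7.5 + 9 + 12 + 13.5 = 56.
Step 3: U_X = R1 - n1(n1+1)/2 = 56 - 8*9/2 = 56 - 36 = 20.
       U_Y = n1*n2 - U_X = 56 - 20 = 36.
Step 4: Ties are present, so use the tie-corrected normal approximation (with continuity correction) for the p-value.
Step 5: p-value = 0.384568; compare to alpha = 0.1. fail to reject H0.

U_X = 20, p = 0.384568, fail to reject H0 at alpha = 0.1.


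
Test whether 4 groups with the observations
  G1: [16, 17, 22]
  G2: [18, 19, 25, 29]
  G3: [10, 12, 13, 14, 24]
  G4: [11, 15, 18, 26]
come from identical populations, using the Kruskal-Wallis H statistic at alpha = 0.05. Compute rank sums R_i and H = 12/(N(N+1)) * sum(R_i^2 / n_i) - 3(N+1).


Step 1: Combine all N = 16 observations and assign midranks.
sorted (value, group, rank): (10,G3,1), (11,G4,2), (12,G3,3), (13,G3,4), (14,G3,5), (15,G4,6), (16,G1,7), (17,G1,8), (18,G2,9.5), (18,G4,9.5), (19,G2,11), (22,G1,12), (24,G3,13), (25,G2,14), (26,G4,15), (29,G2,16)
Step 2: Sum ranks within each group.
R_1 = 27 (n_1 = 3)
R_2 = 50.5 (n_2 = 4)
R_3 = 26 (n_3 = 5)
R_4 = 32.5 (n_4 = 4)
Step 3: H = 12/(N(N+1)) * sum(R_i^2/n_i) - 3(N+1)
     = 12/(16*17) * (27^2/3 + 50.5^2/4 + 26^2/5 + 32.5^2/4) - 3*17
     = 0.044118 * 1279.83 - 51
     = 5.462868.
Step 4: Ties present; correction factor C = 1 - 6/(16^3 - 16) = 0.998529. Corrected H = 5.462868 / 0.998529 = 5.470913.
Step 5: Under H0, H ~ chi^2(3); p-value = 0.140389.
Step 6: alpha = 0.05. fail to reject H0.

H = 5.4709, df = 3, p = 0.140389, fail to reject H0.


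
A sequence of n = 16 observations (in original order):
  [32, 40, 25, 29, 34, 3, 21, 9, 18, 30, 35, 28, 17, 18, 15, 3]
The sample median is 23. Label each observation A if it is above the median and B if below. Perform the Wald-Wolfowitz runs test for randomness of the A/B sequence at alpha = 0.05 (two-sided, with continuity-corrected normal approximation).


Step 1: Compute median = 23; label A = above, B = below.
Labels in order: AAAAABBBBAAABBBB  (n_A = 8, n_B = 8)
Step 2: Count runs R = 4.
Step 3: Under H0 (random ordering), E[R] = 2*n_A*n_B/(n_A+n_B) + 1 = 2*8*8/16 + 1 = 9.0000.
        Var[R] = 2*n_A*n_B*(2*n_A*n_B - n_A - n_B) / ((n_A+n_B)^2 * (n_A+n_B-1)) = 14336/3840 = 3.7333.
        SD[R] = 1.9322.
Step 4: Continuity-corrected z = (R + 0.5 - E[R]) / SD[R] = (4 + 0.5 - 9.0000) / 1.9322 = -2.3290.
Step 5: Two-sided p-value via normal approximation = 2*(1 - Phi(|z|)) = 0.019861.
Step 6: alpha = 0.05. reject H0.

R = 4, z = -2.3290, p = 0.019861, reject H0.


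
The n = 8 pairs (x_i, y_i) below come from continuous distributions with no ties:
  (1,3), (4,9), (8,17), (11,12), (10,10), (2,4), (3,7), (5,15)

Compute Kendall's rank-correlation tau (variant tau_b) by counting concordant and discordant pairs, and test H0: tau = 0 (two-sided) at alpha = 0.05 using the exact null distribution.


Step 1: Enumerate the 28 unordered pairs (i,j) with i<j and classify each by sign(x_j-x_i) * sign(y_j-y_i).
  (1,2):dx=+3,dy=+6->C; (1,3):dx=+7,dy=+14->C; (1,4):dx=+10,dy=+9->C; (1,5):dx=+9,dy=+7->C
  (1,6):dx=+1,dy=+1->C; (1,7):dx=+2,dy=+4->C; (1,8):dx=+4,dy=+12->C; (2,3):dx=+4,dy=+8->C
  (2,4):dx=+7,dy=+3->C; (2,5):dx=+6,dy=+1->C; (2,6):dx=-2,dy=-5->C; (2,7):dx=-1,dy=-2->C
  (2,8):dx=+1,dy=+6->C; (3,4):dx=+3,dy=-5->D; (3,5):dx=+2,dy=-7->D; (3,6):dx=-6,dy=-13->C
  (3,7):dx=-5,dy=-10->C; (3,8):dx=-3,dy=-2->C; (4,5):dx=-1,dy=-2->C; (4,6):dx=-9,dy=-8->C
  (4,7):dx=-8,dy=-5->C; (4,8):dx=-6,dy=+3->D; (5,6):dx=-8,dy=-6->C; (5,7):dx=-7,dy=-3->C
  (5,8):dx=-5,dy=+5->D; (6,7):dx=+1,dy=+3->C; (6,8):dx=+3,dy=+11->C; (7,8):dx=+2,dy=+8->C
Step 2: C = 24, D = 4, total pairs = 28.
Step 3: tau = (C - D)/(n(n-1)/2) = (24 - 4)/28 = 0.714286.
Step 4: Exact two-sided p-value (enumerate n! = 40320 permutations of y under H0): p = 0.014137.
Step 5: alpha = 0.05. reject H0.

tau_b = 0.7143 (C=24, D=4), p = 0.014137, reject H0.


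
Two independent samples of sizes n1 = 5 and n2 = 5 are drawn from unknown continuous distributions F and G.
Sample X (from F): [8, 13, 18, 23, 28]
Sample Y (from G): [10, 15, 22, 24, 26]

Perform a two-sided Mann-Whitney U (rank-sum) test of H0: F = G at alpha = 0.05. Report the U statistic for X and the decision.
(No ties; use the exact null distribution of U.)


Step 1: Combine and sort all 10 observations; assign midranks.
sorted (value, group): (8,X), (10,Y), (13,X), (15,Y), (18,X), (22,Y), (23,X), (24,Y), (26,Y), (28,X)
ranks: 8->1, 10->2, 13->3, 15->4, 18->5, 22->6, 23->7, 24->8, 26->9, 28->10
Step 2: Rank sum for X: R1 = 1 + 3 + 5 + 7 + 10 = 26.
Step 3: U_X = R1 - n1(n1+1)/2 = 26 - 5*6/2 = 26 - 15 = 11.
       U_Y = n1*n2 - U_X = 25 - 11 = 14.
Step 4: No ties, so the exact null distribution of U (based on enumerating the C(10,5) = 252 equally likely rank assignments) gives the two-sided p-value.
Step 5: p-value = 0.841270; compare to alpha = 0.05. fail to reject H0.

U_X = 11, p = 0.841270, fail to reject H0 at alpha = 0.05.


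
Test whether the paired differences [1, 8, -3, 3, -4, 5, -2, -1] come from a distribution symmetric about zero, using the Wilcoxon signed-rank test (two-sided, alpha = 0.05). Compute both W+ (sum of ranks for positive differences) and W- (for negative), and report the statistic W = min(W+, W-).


Step 1: Drop any zero differences (none here) and take |d_i|.
|d| = [1, 8, 3, 3, 4, 5, 2, 1]
Step 2: Midrank |d_i| (ties get averaged ranks).
ranks: |1|->1.5, |8|->8, |3|->4.5, |3|->4.5, |4|->6, |5|->7, |2|->3, |1|->1.5
Step 3: Attach original signs; sum ranks with positive sign and with negative sign.
W+ = 1.5 + 8 + 4.5 + 7 = 21
W- = 4.5 + 6 + 3 + 1.5 = 15
(Check: W+ + W- = 36 should equal n(n+1)/2 = 36.)
Step 4: Test statistic W = min(W+, W-) = 15.
Step 5: Ties in |d|, so use the tie-corrected normal approximation.
        E[W] = n(n+1)/4 = 8*9/4 = 18.
        Tie groups: |d|=1 (t=2), |d|=3 (t=2); sum(t^3 - t) = 12.
        Var[W] = n(n+1)(2n+1)/24 - sum(t^3-t)/48 = 1224/24 - 12/48 = 50.75.
        z = (W - E[W]) / sqrt(Var[W]) = (15 - 18) / 7.1239 = -0.4211.
        Two-sided p = 2*Phi(z) = 0.673669.
Step 6: alpha = 0.05. fail to reject H0.

W+ = 21, W- = 15, W = min = 15, p = 0.673669, fail to reject H0.


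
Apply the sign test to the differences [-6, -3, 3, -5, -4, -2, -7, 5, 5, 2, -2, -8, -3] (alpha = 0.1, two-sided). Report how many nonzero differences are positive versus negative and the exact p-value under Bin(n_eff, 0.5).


Step 1: Discard zero differences. Original n = 13; n_eff = number of nonzero differences = 13.
Nonzero differences (with sign): -6, -3, +3, -5, -4, -2, -7, +5, +5, +2, -2, -8, -3
Step 2: Count signs: positive = 4, negative = 9.
Step 3: Under H0: P(positive) = 0.5, so the number of positives S ~ Bin(13, 0.5).
Step 4: Two-sided exact p-value = sum of Bin(13,0.5) probabilities at or below the observed probability = 0.266846.
Step 5: alpha = 0.1. fail to reject H0.

n_eff = 13, pos = 4, neg = 9, p = 0.266846, fail to reject H0.


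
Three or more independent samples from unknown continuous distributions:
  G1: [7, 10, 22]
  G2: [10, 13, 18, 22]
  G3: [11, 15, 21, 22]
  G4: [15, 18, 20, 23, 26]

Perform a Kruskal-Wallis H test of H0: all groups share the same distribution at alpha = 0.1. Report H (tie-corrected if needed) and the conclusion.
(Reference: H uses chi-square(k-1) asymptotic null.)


Step 1: Combine all N = 16 observations and assign midranks.
sorted (value, group, rank): (7,G1,1), (10,G1,2.5), (10,G2,2.5), (11,G3,4), (13,G2,5), (15,G3,6.5), (15,G4,6.5), (18,G2,8.5), (18,G4,8.5), (20,G4,10), (21,G3,11), (22,G1,13), (22,G2,13), (22,G3,13), (23,G4,15), (26,G4,16)
Step 2: Sum ranks within each group.
R_1 = 16.5 (n_1 = 3)
R_2 = 29 (n_2 = 4)
R_3 = 34.5 (n_3 = 4)
R_4 = 56 (n_4 = 5)
Step 3: H = 12/(N(N+1)) * sum(R_i^2/n_i) - 3(N+1)
     = 12/(16*17) * (16.5^2/3 + 29^2/4 + 34.5^2/4 + 56^2/5) - 3*17
     = 0.044118 * 1225.76 - 51
     = 3.077757.
Step 4: Ties present; correction factor C = 1 - 42/(16^3 - 16) = 0.989706. Corrected H = 3.077757 / 0.989706 = 3.109770.
Step 5: Under H0, H ~ chi^2(3); p-value = 0.375009.
Step 6: alpha = 0.1. fail to reject H0.

H = 3.1098, df = 3, p = 0.375009, fail to reject H0.


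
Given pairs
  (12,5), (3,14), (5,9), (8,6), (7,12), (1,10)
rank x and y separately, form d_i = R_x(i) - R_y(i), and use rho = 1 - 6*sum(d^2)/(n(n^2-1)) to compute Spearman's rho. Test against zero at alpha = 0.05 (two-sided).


Step 1: Rank x and y separately (midranks; no ties here).
rank(x): 12->6, 3->2, 5->3, 8->5, 7->4, 1->1
rank(y): 5->1, 14->6, 9->3, 6->2, 12->5, 10->4
Step 2: d_i = R_x(i) - R_y(i); compute d_i^2.
  (6-1)^2=25, (2-6)^2=16, (3-3)^2=0, (5-2)^2=9, (4-5)^2=1, (1-4)^2=9
sum(d^2) = 60.
Step 3: rho = 1 - 6*60 / (6*(6^2 - 1)) = 1 - 360/210 = -0.714286.
Step 4: Under H0, t = rho * sqrt((n-2)/(1-rho^2)) = -2.0412 ~ t(4).
Step 5: Two-sided p-value from the t-distribution with 4 df = 0.110787.
Step 6: alpha = 0.05. fail to reject H0.

rho = -0.7143, p = 0.110787, fail to reject H0 at alpha = 0.05.


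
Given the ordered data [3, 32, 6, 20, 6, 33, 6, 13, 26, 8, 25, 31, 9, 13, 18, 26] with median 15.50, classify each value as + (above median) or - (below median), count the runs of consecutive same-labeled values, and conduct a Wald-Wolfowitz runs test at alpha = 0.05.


Step 1: Compute median = 15.50; label A = above, B = below.
Labels in order: BABABABBABAABBAA  (n_A = 8, n_B = 8)
Step 2: Count runs R = 12.
Step 3: Under H0 (random ordering), E[R] = 2*n_A*n_B/(n_A+n_B) + 1 = 2*8*8/16 + 1 = 9.0000.
        Var[R] = 2*n_A*n_B*(2*n_A*n_B - n_A - n_B) / ((n_A+n_B)^2 * (n_A+n_B-1)) = 14336/3840 = 3.7333.
        SD[R] = 1.9322.
Step 4: Continuity-corrected z = (R - 0.5 - E[R]) / SD[R] = (12 - 0.5 - 9.0000) / 1.9322 = 1.2939.
Step 5: Two-sided p-value via normal approximation = 2*(1 - Phi(|z|)) = 0.195709.
Step 6: alpha = 0.05. fail to reject H0.

R = 12, z = 1.2939, p = 0.195709, fail to reject H0.


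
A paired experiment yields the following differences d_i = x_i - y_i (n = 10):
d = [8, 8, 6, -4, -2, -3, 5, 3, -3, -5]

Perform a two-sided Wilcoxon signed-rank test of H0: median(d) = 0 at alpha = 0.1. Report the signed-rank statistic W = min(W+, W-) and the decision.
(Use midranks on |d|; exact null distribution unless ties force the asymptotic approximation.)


Step 1: Drop any zero differences (none here) and take |d_i|.
|d| = [8, 8, 6, 4, 2, 3, 5, 3, 3, 5]
Step 2: Midrank |d_i| (ties get averaged ranks).
ranks: |8|->9.5, |8|->9.5, |6|->8, |4|->5, |2|->1, |3|->3, |5|->6.5, |3|->3, |3|->3, |5|->6.5
Step 3: Attach original signs; sum ranks with positive sign and with negative sign.
W+ = 9.5 + 9.5 + 8 + 6.5 + 3 = 36.5
W- = 5 + 1 + 3 + 3 + 6.5 = 18.5
(Check: W+ + W- = 55 should equal n(n+1)/2 = 55.)
Step 4: Test statistic W = min(W+, W-) = 18.5.
Step 5: Ties in |d|, so use the tie-corrected normal approximation.
        E[W] = n(n+1)/4 = 10*11/4 = 27.5.
        Tie groups: |d|=3 (t=3), |d|=5 (t=2), |d|=8 (t=2); sum(t^3 - t) = 36.
        Var[W] = n(n+1)(2n+1)/24 - sum(t^3-t)/48 = 2310/24 - 36/48 = 95.5.
        z = (W - E[W]) / sqrt(Var[W]) = (18.5 - 27.5) / 9.7724 = -0.9210.
        Two-sided p = 2*Phi(z) = 0.357071.
Step 6: alpha = 0.1. fail to reject H0.

W+ = 36.5, W- = 18.5, W = min = 18.5, p = 0.357071, fail to reject H0.


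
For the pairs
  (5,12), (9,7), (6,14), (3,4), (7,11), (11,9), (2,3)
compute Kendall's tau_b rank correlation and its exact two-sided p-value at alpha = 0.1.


Step 1: Enumerate the 21 unordered pairs (i,j) with i<j and classify each by sign(x_j-x_i) * sign(y_j-y_i).
  (1,2):dx=+4,dy=-5->D; (1,3):dx=+1,dy=+2->C; (1,4):dx=-2,dy=-8->C; (1,5):dx=+2,dy=-1->D
  (1,6):dx=+6,dy=-3->D; (1,7):dx=-3,dy=-9->C; (2,3):dx=-3,dy=+7->D; (2,4):dx=-6,dy=-3->C
  (2,5):dx=-2,dy=+4->D; (2,6):dx=+2,dy=+2->C; (2,7):dx=-7,dy=-4->C; (3,4):dx=-3,dy=-10->C
  (3,5):dx=+1,dy=-3->D; (3,6):dx=+5,dy=-5->D; (3,7):dx=-4,dy=-11->C; (4,5):dx=+4,dy=+7->C
  (4,6):dx=+8,dy=+5->C; (4,7):dx=-1,dy=-1->C; (5,6):dx=+4,dy=-2->D; (5,7):dx=-5,dy=-8->C
  (6,7):dx=-9,dy=-6->C
Step 2: C = 13, D = 8, total pairs = 21.
Step 3: tau = (C - D)/(n(n-1)/2) = (13 - 8)/21 = 0.238095.
Step 4: Exact two-sided p-value (enumerate n! = 5040 permutations of y under H0): p = 0.561905.
Step 5: alpha = 0.1. fail to reject H0.

tau_b = 0.2381 (C=13, D=8), p = 0.561905, fail to reject H0.


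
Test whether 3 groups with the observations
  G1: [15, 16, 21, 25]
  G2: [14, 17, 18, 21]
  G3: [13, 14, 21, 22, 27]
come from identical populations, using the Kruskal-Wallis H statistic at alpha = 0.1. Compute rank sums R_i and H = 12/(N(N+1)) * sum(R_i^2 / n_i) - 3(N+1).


Step 1: Combine all N = 13 observations and assign midranks.
sorted (value, group, rank): (13,G3,1), (14,G2,2.5), (14,G3,2.5), (15,G1,4), (16,G1,5), (17,G2,6), (18,G2,7), (21,G1,9), (21,G2,9), (21,G3,9), (22,G3,11), (25,G1,12), (27,G3,13)
Step 2: Sum ranks within each group.
R_1 = 30 (n_1 = 4)
R_2 = 24.5 (n_2 = 4)
R_3 = 36.5 (n_3 = 5)
Step 3: H = 12/(N(N+1)) * sum(R_i^2/n_i) - 3(N+1)
     = 12/(13*14) * (30^2/4 + 24.5^2/4 + 36.5^2/5) - 3*14
     = 0.065934 * 641.513 - 42
     = 0.297527.
Step 4: Ties present; correction factor C = 1 - 30/(13^3 - 13) = 0.986264. Corrected H = 0.297527 / 0.986264 = 0.301671.
Step 5: Under H0, H ~ chi^2(2); p-value = 0.859989.
Step 6: alpha = 0.1. fail to reject H0.

H = 0.3017, df = 2, p = 0.859989, fail to reject H0.


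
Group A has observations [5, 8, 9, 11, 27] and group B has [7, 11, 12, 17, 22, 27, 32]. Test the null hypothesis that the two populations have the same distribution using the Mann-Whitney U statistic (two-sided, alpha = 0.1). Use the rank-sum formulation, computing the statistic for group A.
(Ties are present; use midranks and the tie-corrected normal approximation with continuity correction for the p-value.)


Step 1: Combine and sort all 12 observations; assign midranks.
sorted (value, group): (5,X), (7,Y), (8,X), (9,X), (11,X), (11,Y), (12,Y), (17,Y), (22,Y), (27,X), (27,Y), (32,Y)
ranks: 5->1, 7->2, 8->3, 9->4, 11->5.5, 11->5.5, 12->7, 17->8, 22->9, 27->10.5, 27->10.5, 32->12
Step 2: Rank sum for X: R1 = 1 + 3 + 4 + 5.5 + 10.5 = 24.
Step 3: U_X = R1 - n1(n1+1)/2 = 24 - 5*6/2 = 24 - 15 = 9.
       U_Y = n1*n2 - U_X = 35 - 9 = 26.
Step 4: Ties are present, so use the tie-corrected normal approximation (with continuity correction) for the p-value.
Step 5: p-value = 0.192314; compare to alpha = 0.1. fail to reject H0.

U_X = 9, p = 0.192314, fail to reject H0 at alpha = 0.1.


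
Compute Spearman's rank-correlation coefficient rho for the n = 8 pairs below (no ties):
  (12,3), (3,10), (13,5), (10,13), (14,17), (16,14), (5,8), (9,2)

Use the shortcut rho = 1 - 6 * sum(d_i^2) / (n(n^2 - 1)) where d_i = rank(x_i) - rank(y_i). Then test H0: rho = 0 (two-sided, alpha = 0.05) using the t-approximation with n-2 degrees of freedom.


Step 1: Rank x and y separately (midranks; no ties here).
rank(x): 12->5, 3->1, 13->6, 10->4, 14->7, 16->8, 5->2, 9->3
rank(y): 3->2, 10->5, 5->3, 13->6, 17->8, 14->7, 8->4, 2->1
Step 2: d_i = R_x(i) - R_y(i); compute d_i^2.
  (5-2)^2=9, (1-5)^2=16, (6-3)^2=9, (4-6)^2=4, (7-8)^2=1, (8-7)^2=1, (2-4)^2=4, (3-1)^2=4
sum(d^2) = 48.
Step 3: rho = 1 - 6*48 / (8*(8^2 - 1)) = 1 - 288/504 = 0.428571.
Step 4: Under H0, t = rho * sqrt((n-2)/(1-rho^2)) = 1.1619 ~ t(6).
Step 5: Two-sided p-value from the t-distribution with 6 df = 0.289403.
Step 6: alpha = 0.05. fail to reject H0.

rho = 0.4286, p = 0.289403, fail to reject H0 at alpha = 0.05.


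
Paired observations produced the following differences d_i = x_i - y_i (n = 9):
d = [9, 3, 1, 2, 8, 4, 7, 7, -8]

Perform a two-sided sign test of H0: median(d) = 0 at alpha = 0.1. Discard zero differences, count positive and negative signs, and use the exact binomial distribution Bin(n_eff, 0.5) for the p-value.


Step 1: Discard zero differences. Original n = 9; n_eff = number of nonzero differences = 9.
Nonzero differences (with sign): +9, +3, +1, +2, +8, +4, +7, +7, -8
Step 2: Count signs: positive = 8, negative = 1.
Step 3: Under H0: P(positive) = 0.5, so the number of positives S ~ Bin(9, 0.5).
Step 4: Two-sided exact p-value = sum of Bin(9,0.5) probabilities at or below the observed probability = 0.039062.
Step 5: alpha = 0.1. reject H0.

n_eff = 9, pos = 8, neg = 1, p = 0.039062, reject H0.


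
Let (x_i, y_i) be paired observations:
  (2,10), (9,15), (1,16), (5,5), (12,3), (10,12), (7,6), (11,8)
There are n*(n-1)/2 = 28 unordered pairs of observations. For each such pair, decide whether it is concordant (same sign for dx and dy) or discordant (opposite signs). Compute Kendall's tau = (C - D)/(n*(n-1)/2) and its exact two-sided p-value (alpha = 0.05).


Step 1: Enumerate the 28 unordered pairs (i,j) with i<j and classify each by sign(x_j-x_i) * sign(y_j-y_i).
  (1,2):dx=+7,dy=+5->C; (1,3):dx=-1,dy=+6->D; (1,4):dx=+3,dy=-5->D; (1,5):dx=+10,dy=-7->D
  (1,6):dx=+8,dy=+2->C; (1,7):dx=+5,dy=-4->D; (1,8):dx=+9,dy=-2->D; (2,3):dx=-8,dy=+1->D
  (2,4):dx=-4,dy=-10->C; (2,5):dx=+3,dy=-12->D; (2,6):dx=+1,dy=-3->D; (2,7):dx=-2,dy=-9->C
  (2,8):dx=+2,dy=-7->D; (3,4):dx=+4,dy=-11->D; (3,5):dx=+11,dy=-13->D; (3,6):dx=+9,dy=-4->D
  (3,7):dx=+6,dy=-10->D; (3,8):dx=+10,dy=-8->D; (4,5):dx=+7,dy=-2->D; (4,6):dx=+5,dy=+7->C
  (4,7):dx=+2,dy=+1->C; (4,8):dx=+6,dy=+3->C; (5,6):dx=-2,dy=+9->D; (5,7):dx=-5,dy=+3->D
  (5,8):dx=-1,dy=+5->D; (6,7):dx=-3,dy=-6->C; (6,8):dx=+1,dy=-4->D; (7,8):dx=+4,dy=+2->C
Step 2: C = 9, D = 19, total pairs = 28.
Step 3: tau = (C - D)/(n(n-1)/2) = (9 - 19)/28 = -0.357143.
Step 4: Exact two-sided p-value (enumerate n! = 40320 permutations of y under H0): p = 0.275099.
Step 5: alpha = 0.05. fail to reject H0.

tau_b = -0.3571 (C=9, D=19), p = 0.275099, fail to reject H0.


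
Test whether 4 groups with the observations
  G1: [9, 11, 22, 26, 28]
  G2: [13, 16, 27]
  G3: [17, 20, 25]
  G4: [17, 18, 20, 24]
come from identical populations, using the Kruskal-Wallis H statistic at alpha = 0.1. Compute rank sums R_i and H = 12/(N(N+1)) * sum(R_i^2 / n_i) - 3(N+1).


Step 1: Combine all N = 15 observations and assign midranks.
sorted (value, group, rank): (9,G1,1), (11,G1,2), (13,G2,3), (16,G2,4), (17,G3,5.5), (17,G4,5.5), (18,G4,7), (20,G3,8.5), (20,G4,8.5), (22,G1,10), (24,G4,11), (25,G3,12), (26,G1,13), (27,G2,14), (28,G1,15)
Step 2: Sum ranks within each group.
R_1 = 41 (n_1 = 5)
R_2 = 21 (n_2 = 3)
R_3 = 26 (n_3 = 3)
R_4 = 32 (n_4 = 4)
Step 3: H = 12/(N(N+1)) * sum(R_i^2/n_i) - 3(N+1)
     = 12/(15*16) * (41^2/5 + 21^2/3 + 26^2/3 + 32^2/4) - 3*16
     = 0.050000 * 964.533 - 48
     = 0.226667.
Step 4: Ties present; correction factor C = 1 - 12/(15^3 - 15) = 0.996429. Corrected H = 0.226667 / 0.996429 = 0.227479.
Step 5: Under H0, H ~ chi^2(3); p-value = 0.973036.
Step 6: alpha = 0.1. fail to reject H0.

H = 0.2275, df = 3, p = 0.973036, fail to reject H0.
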